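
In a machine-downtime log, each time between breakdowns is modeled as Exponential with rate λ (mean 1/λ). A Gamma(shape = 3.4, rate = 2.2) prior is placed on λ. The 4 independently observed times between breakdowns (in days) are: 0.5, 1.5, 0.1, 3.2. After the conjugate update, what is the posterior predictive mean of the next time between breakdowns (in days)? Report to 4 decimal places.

1.1719

With a Gamma(shape α, rate β) prior on the exponential rate λ, the posterior after n observations with total T = Σxᵢ is Gamma(α+n, β+T).
Sum of observations T = 5.3 days; n = 4.
Posterior: Gamma(3.4+4, 2.2+5.3) = Gamma(7.4, 7.5).
The predictive distribution for the next observation is Lomax; its mean is β/(α−1) = 7.5/6.4 = 1.1719.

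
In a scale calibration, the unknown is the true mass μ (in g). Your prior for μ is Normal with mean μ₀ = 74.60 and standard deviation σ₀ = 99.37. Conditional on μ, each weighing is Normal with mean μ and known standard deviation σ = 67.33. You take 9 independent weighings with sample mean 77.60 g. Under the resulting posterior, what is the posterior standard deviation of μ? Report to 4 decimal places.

21.8919

For Normal data with known variance σ², a Normal(μ₀, σ₀²) prior on μ is conjugate. Posterior precision = 1/σ₀² + n/σ²; posterior mean is the precision-weighted average of μ₀ and x̄.
σ₀² = 99.37² = 9874.3969, σ² = 67.33² = 4533.3289; σ² + n·σ₀² = 4533.3289 + 9·9874.3969 = 93402.901.
Posterior precision = 1/σ₀² + n/σ² = 1/9874.3969 + 9/4533.3289 = (σ² + n·σ₀²)/(σ₀²σ²) = 93402.901/(9874.3969·4533.3289); posterior variance σₙ² = σ₀²σ²/(σ² + n·σ₀²) = 9874.3969·4533.3289/93402.901 = 479.255873.
Posterior SD = √σₙ² = √(9874.3969·4533.3289/93402.901) = 21.8919.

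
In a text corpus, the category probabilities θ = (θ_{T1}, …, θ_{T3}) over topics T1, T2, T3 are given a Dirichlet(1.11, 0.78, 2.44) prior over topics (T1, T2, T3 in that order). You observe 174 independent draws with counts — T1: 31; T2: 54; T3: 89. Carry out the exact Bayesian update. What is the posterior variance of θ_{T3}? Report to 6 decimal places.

The Dirichlet prior is conjugate to the Multinomial likelihood: each posterior αⱼ = prior αⱼ + observed count nⱼ.
Posterior concentration: (32.11, 54.78, 91.44), total = 178.33.
Var[θ_j] = α_j(Σα−α_j)/((Σα)²(Σα+1)) = 91.44·86.89/(178.33²·179.33) = 0.001393.

0.001393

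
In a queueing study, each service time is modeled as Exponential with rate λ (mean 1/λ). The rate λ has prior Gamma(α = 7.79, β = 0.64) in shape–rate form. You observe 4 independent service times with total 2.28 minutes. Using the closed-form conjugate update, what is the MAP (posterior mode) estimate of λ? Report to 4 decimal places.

3.6952

With a Gamma(shape α, rate β) prior on the exponential rate λ, the posterior after n observations with total T = Σxᵢ is Gamma(α+n, β+T).
Posterior: Gamma(7.79+4, 0.64+2.28) = Gamma(11.79, 2.92).
Mode = (α−1)/β = 3.6952.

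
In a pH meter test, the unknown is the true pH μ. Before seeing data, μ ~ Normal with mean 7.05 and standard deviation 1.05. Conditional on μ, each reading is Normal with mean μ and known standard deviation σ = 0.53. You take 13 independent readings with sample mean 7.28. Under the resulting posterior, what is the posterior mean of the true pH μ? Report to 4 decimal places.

For Normal data with known variance σ², a Normal(μ₀, σ₀²) prior on μ is conjugate. Posterior precision = 1/σ₀² + n/σ²; posterior mean is the precision-weighted average of μ₀ and x̄.
n·x̄ = 13·7.28 = 94.64.
σ₀² = 1.05² = 1.1025, σ² = 0.53² = 0.2809; σ² + n·σ₀² = 0.2809 + 13·1.1025 = 14.6134.
Posterior mean = (μ₀/σ₀² + n·x̄/σ²)/(1/σ₀² + n/σ²) = (σ²·μ₀ + σ₀²·n·x̄)/(σ² + n·σ₀²) = (0.2809·7.05 + 1.1025·94.64)/14.6134 = 106.320945/14.6134 = 7.2756.

7.2756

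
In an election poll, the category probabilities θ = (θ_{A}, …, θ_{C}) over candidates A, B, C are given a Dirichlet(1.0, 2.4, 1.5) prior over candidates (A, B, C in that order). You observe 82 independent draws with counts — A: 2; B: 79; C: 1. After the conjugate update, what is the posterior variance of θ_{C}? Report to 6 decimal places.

0.000318

The Dirichlet prior is conjugate to the Multinomial likelihood: each posterior αⱼ = prior αⱼ + observed count nⱼ.
Posterior concentration: (3.0, 81.4, 2.5), total = 86.9.
Var[θ_j] = α_j(Σα−α_j)/((Σα)²(Σα+1)) = 2.5·84.4/(86.9²·87.9) = 0.000318.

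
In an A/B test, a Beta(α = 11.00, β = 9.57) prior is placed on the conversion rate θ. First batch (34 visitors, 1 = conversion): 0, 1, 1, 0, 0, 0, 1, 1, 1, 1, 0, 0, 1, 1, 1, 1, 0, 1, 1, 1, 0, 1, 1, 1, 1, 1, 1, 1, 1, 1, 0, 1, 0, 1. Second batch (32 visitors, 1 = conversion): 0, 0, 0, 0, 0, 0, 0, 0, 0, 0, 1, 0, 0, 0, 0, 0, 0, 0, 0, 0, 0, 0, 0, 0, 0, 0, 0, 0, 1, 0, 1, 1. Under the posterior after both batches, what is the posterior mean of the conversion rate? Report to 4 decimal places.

The Beta prior is conjugate to a Binomial/Bernoulli likelihood; the update adds successes to α and failures to β.
After batch 1: Beta(11.00+24, 9.57+10) = Beta(35.00, 19.57).
After batch 2: Beta(35.00+4, 19.57+28) = Beta(39.00, 47.57).
Posterior mean = α/(α+β) = 39.00/86.57 = 0.4505.

0.4505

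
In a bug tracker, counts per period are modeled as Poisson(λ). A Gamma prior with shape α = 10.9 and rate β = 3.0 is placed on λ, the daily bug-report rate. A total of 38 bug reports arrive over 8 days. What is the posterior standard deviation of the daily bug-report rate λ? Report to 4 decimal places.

With a Gamma(shape α, rate β) prior, the Poisson likelihood is conjugate: the posterior is Gamma(α + ΣXᵢ, β + n).
Posterior: Gamma(α+S, β+n) = Gamma(10.9+38, 3.0+8) = Gamma(48.9, 11.0).
SD = √α/β = √48.9/11.0 = 0.6357.

0.6357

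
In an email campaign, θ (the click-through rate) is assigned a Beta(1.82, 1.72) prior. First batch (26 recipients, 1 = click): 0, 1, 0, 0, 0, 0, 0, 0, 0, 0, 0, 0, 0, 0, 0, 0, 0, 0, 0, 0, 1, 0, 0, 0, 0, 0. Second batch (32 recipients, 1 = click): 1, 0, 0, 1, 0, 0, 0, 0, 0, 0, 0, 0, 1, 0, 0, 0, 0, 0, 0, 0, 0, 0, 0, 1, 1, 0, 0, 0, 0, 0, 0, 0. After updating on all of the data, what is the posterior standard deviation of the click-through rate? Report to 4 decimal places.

0.0443

The Beta prior is conjugate to a Binomial/Bernoulli likelihood; the update adds successes to α and failures to β.
After batch 1: Beta(1.82+2, 1.72+24) = Beta(3.82, 25.72).
After batch 2: Beta(3.82+5, 25.72+27) = Beta(8.82, 52.72).
Var = αβ/((α+β)²(α+β+1)) = 8.82·52.72/(61.54²·62.54) = 0.00196323; SD = √0.00196323 = 0.0443.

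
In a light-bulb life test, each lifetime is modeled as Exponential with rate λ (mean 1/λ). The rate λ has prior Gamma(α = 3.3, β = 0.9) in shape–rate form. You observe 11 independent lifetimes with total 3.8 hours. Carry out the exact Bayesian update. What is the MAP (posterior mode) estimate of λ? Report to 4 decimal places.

2.8298

With a Gamma(shape α, rate β) prior on the exponential rate λ, the posterior after n observations with total T = Σxᵢ is Gamma(α+n, β+T).
Posterior: Gamma(3.3+11, 0.9+3.8) = Gamma(14.3, 4.7).
Mode = (α−1)/β = 2.8298.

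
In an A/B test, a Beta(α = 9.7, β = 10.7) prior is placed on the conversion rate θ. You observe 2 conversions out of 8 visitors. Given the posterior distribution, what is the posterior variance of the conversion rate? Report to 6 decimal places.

0.008240

The Beta prior is conjugate to a Binomial/Bernoulli likelihood; the update adds successes to α and failures to β.
Posterior: Beta(α+k, β+n−k) = Beta(9.7+2, 10.7+6) = Beta(11.7, 16.7).
Var = αβ/((α+β)²(α+β+1)) = 11.7·16.7/(28.4²·29.4) = 0.008240.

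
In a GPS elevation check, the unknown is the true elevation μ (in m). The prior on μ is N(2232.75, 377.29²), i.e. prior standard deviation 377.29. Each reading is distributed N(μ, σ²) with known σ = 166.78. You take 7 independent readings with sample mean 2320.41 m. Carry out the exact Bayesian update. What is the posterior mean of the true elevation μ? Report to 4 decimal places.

2318.0294

For Normal data with known variance σ², a Normal(μ₀, σ₀²) prior on μ is conjugate. Posterior precision = 1/σ₀² + n/σ²; posterior mean is the precision-weighted average of μ₀ and x̄.
n·x̄ = 7·2320.41 = 16242.87.
σ₀² = 377.29² = 142347.7441, σ² = 166.78² = 27815.5684; σ² + n·σ₀² = 27815.5684 + 7·142347.7441 = 1024249.7771.
Posterior mean = (μ₀/σ₀² + n·x̄/σ²)/(1/σ₀² + n/σ²) = (σ²·μ₀ + σ₀²·n·x̄)/(σ² + n·σ₀²) = (27815.5684·2232.75 + 142347.7441·16242.87)/1024249.7771 = 2374241112.554667/1024249.7771 = 2318.0294.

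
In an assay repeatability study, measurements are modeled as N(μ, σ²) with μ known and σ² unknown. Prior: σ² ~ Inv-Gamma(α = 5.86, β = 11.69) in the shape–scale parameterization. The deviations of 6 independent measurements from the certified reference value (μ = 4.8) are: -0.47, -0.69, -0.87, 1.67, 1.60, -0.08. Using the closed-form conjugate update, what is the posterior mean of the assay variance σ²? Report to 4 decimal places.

With known mean μ and an Inverse-Gamma(α, β) prior on σ², the Normal likelihood is conjugate: posterior is Inv-Gamma(α + n/2, β + Σ(xᵢ−μ)²/2).
Σ(xᵢ−μ)² = (-0.47)² + (-0.69)² + (-0.87)² + (1.67)² + (1.60)² + (-0.08)² = 6.8092.
Posterior: Inv-Gamma(5.86 + 6/2, 11.69 + 6.8092/2) = Inv-Gamma(8.86, 15.09460).
E[σ²|data] = β/(α−1) = 15.09460/7.86 = 1.9204.

1.9204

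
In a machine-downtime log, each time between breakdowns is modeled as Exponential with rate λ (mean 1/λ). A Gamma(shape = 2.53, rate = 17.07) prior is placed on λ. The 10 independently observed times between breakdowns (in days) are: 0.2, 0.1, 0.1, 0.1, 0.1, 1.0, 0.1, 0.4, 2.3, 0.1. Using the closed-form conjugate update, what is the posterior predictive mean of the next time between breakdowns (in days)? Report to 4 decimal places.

With a Gamma(shape α, rate β) prior on the exponential rate λ, the posterior after n observations with total T = Σxᵢ is Gamma(α+n, β+T).
Sum of observations T = 4.5 days; n = 10.
Posterior: Gamma(2.53+10, 17.07+4.5) = Gamma(12.53, 21.57).
The predictive distribution for the next observation is Lomax; its mean is β/(α−1) = 21.57/11.53 = 1.8708.

1.8708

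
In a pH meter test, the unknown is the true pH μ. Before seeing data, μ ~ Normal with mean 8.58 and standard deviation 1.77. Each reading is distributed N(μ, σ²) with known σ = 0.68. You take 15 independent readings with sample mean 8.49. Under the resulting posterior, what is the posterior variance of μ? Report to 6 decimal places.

0.030526

For Normal data with known variance σ², a Normal(μ₀, σ₀²) prior on μ is conjugate. Posterior precision = 1/σ₀² + n/σ²; posterior mean is the precision-weighted average of μ₀ and x̄.
σ₀² = 1.77² = 3.1329, σ² = 0.68² = 0.4624; σ² + n·σ₀² = 0.4624 + 15·3.1329 = 47.4559.
Posterior precision = 1/σ₀² + n/σ² = 1/3.1329 + 15/0.4624 = (σ² + n·σ₀²)/(σ₀²σ²) = 47.4559/(3.1329·0.4624); posterior variance σₙ² = σ₀²σ²/(σ² + n·σ₀²) = 3.1329·0.4624/47.4559 = 0.030526.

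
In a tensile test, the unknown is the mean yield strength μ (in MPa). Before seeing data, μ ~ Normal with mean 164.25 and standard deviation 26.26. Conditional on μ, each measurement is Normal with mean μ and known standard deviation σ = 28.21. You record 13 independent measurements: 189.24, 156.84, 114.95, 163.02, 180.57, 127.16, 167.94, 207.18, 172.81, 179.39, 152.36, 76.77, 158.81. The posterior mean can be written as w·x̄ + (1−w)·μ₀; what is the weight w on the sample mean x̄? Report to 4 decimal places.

0.9185

For Normal data with known variance σ², a Normal(μ₀, σ₀²) prior on μ is conjugate. Posterior precision = 1/σ₀² + n/σ²; posterior mean is the precision-weighted average of μ₀ and x̄.
σ₀² = 26.26² = 689.5876, σ² = 28.21² = 795.8041. Prior precision 1/σ₀² = 1/689.5876; data precision n/σ² = 13/795.8041.
w = (n/σ²)/(1/σ₀² + n/σ²) = n·σ₀²/(σ² + n·σ₀²) = 13·689.5876/(795.8041 + 13·689.5876) = 8964.6388/9760.4429 = 0.9185.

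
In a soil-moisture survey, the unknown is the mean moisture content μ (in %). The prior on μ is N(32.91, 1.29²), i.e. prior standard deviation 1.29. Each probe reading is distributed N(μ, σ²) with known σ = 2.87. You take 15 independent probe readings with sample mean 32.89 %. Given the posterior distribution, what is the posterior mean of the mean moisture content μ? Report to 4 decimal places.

32.8950

For Normal data with known variance σ², a Normal(μ₀, σ₀²) prior on μ is conjugate. Posterior precision = 1/σ₀² + n/σ²; posterior mean is the precision-weighted average of μ₀ and x̄.
n·x̄ = 15·32.89 = 493.35.
σ₀² = 1.29² = 1.6641, σ² = 2.87² = 8.2369; σ² + n·σ₀² = 8.2369 + 15·1.6641 = 33.1984.
Posterior mean = (μ₀/σ₀² + n·x̄/σ²)/(1/σ₀² + n/σ²) = (σ²·μ₀ + σ₀²·n·x̄)/(σ² + n·σ₀²) = (8.2369·32.91 + 1.6641·493.35)/33.1984 = 1092.060114/33.1984 = 32.8950.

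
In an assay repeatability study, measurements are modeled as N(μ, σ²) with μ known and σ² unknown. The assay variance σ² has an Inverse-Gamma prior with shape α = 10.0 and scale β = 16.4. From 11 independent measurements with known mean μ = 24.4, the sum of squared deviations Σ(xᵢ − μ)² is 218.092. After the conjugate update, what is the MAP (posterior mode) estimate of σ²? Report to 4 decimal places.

7.6028

With known mean μ and an Inverse-Gamma(α, β) prior on σ², the Normal likelihood is conjugate: posterior is Inv-Gamma(α + n/2, β + Σ(xᵢ−μ)²/2).
Posterior: Inv-Gamma(10.0 + 11/2, 16.4 + 218.092/2) = Inv-Gamma(15.50, 125.4460).
Mode = β/(α+1) = 125.4460/16.50 = 7.6028.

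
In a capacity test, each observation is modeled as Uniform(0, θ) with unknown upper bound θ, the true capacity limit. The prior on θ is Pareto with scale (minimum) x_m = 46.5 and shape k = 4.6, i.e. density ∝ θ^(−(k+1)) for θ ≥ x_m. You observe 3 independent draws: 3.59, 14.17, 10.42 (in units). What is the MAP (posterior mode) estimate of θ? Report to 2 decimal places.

A Pareto(scale x_m, shape k) prior on the upper bound θ of Uniform(0, θ) is conjugate: posterior is Pareto(max(x_m, max xᵢ), k + n).
Sample maximum = 14.17; prior scale x_m = 46.5 → posterior scale = max = 46.50.
Posterior shape = 4.6 + 3 = 7.6.
The Pareto density is decreasing on [x_m, ∞), so the mode is x_m = 46.50.

46.50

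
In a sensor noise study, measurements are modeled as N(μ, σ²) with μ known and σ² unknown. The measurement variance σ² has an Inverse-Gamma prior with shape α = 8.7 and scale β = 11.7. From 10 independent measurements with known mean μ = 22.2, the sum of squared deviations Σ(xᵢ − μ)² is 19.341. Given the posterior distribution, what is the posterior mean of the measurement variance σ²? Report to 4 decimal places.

With known mean μ and an Inverse-Gamma(α, β) prior on σ², the Normal likelihood is conjugate: posterior is Inv-Gamma(α + n/2, β + Σ(xᵢ−μ)²/2).
Posterior: Inv-Gamma(8.7 + 10/2, 11.7 + 19.341/2) = Inv-Gamma(13.70, 21.3705).
E[σ²|data] = β/(α−1) = 21.3705/12.70 = 1.6827.

1.6827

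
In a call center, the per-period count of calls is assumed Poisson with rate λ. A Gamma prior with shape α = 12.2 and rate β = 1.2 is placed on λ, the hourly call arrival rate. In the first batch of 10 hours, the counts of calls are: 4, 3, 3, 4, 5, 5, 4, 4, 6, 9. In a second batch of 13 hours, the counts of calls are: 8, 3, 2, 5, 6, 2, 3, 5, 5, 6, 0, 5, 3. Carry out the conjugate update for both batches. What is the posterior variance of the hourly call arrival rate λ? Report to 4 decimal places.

0.1916

With a Gamma(shape α, rate β) prior, the Poisson likelihood is conjugate: the posterior is Gamma(α + ΣXᵢ, β + n).
Batch 1: sum of counts S = 47 over n = 10 hours.
After batch 1: Gamma(α+S, β+n) = Gamma(12.2+47, 1.2+10) = Gamma(59.2, 11.2).
Batch 2: sum of counts S = 53 over n = 13 hours.
After batch 2: Gamma(α+S, β+n) = Gamma(59.2+53, 11.2+13) = Gamma(112.2, 24.2).
Var = α/β² = 112.2/24.2² = 0.1916.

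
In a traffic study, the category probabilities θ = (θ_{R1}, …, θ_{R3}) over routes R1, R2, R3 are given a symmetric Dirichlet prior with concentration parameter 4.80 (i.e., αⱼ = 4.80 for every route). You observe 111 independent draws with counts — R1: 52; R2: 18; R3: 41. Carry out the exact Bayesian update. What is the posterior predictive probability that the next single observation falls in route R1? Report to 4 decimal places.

0.4530

The Dirichlet prior is conjugate to the Multinomial likelihood: each posterior αⱼ = prior αⱼ + observed count nⱼ.
Posterior concentration: (56.80, 22.80, 45.80), total = 125.40.
P(next = R1 | data) = α_{R1}/Σα = 0.4530.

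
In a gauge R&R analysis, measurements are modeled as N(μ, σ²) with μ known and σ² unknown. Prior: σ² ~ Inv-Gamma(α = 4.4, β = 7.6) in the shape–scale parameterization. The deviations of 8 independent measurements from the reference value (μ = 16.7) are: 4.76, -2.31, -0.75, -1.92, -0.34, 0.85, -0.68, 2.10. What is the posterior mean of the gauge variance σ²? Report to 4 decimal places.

3.5914

With known mean μ and an Inverse-Gamma(α, β) prior on σ², the Normal likelihood is conjugate: posterior is Inv-Gamma(α + n/2, β + Σ(xᵢ−μ)²/2).
Σ(xᵢ−μ)² = (4.76)² + (-2.31)² + (-0.75)² + (-1.92)² + (-0.34)² + (0.85)² + (-0.68)² + (2.10)² = 37.9531.
Posterior: Inv-Gamma(4.4 + 8/2, 7.6 + 37.9531/2) = Inv-Gamma(8.40, 26.57655).
E[σ²|data] = β/(α−1) = 26.57655/7.40 = 3.5914.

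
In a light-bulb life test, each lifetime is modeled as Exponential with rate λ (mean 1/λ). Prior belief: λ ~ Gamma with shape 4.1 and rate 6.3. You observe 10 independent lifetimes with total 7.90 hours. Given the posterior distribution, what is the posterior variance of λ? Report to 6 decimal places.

With a Gamma(shape α, rate β) prior on the exponential rate λ, the posterior after n observations with total T = Σxᵢ is Gamma(α+n, β+T).
Posterior: Gamma(4.1+10, 6.3+7.90) = Gamma(14.1, 14.20).
Var = α/β² = 0.069927.

0.069927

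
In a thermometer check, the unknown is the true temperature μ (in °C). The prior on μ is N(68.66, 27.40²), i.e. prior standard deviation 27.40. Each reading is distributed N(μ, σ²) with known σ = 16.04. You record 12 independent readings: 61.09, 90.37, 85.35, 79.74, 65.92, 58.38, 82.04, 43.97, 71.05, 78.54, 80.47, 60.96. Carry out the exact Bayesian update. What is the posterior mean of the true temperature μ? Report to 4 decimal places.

For Normal data with known variance σ², a Normal(μ₀, σ₀²) prior on μ is conjugate. Posterior precision = 1/σ₀² + n/σ²; posterior mean is the precision-weighted average of μ₀ and x̄.
Σxᵢ = 61.09 + 90.37 + 85.35 + 79.74 + 65.92 + 58.38 + 82.04 + 43.97 + 71.05 + 78.54 + 80.47 + 60.96 = 857.88, so n·x̄ = 857.88.
σ₀² = 27.40² = 750.76, σ² = 16.04² = 257.2816; σ² + n·σ₀² = 257.2816 + 12·750.76 = 9266.4016.
Posterior mean = (μ₀/σ₀² + n·x̄/σ²)/(1/σ₀² + n/σ²) = (σ²·μ₀ + σ₀²·n·x̄)/(σ² + n·σ₀²) = (257.2816·68.66 + 750.76·857.88)/9266.4016 = 661726.943456/9266.4016 = 71.4114.

71.4114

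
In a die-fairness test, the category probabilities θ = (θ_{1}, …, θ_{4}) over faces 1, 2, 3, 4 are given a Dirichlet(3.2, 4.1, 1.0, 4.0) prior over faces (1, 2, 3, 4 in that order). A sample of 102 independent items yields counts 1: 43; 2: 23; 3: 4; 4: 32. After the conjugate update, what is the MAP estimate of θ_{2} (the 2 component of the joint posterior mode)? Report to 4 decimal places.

The Dirichlet prior is conjugate to the Multinomial likelihood: each posterior αⱼ = prior αⱼ + observed count nⱼ.
Posterior concentration: (46.2, 27.1, 5.0, 36.0), total = 114.3.
Joint mode component: (α_{2}−1)/(Σα−K) = 26.1/110.3 = 0.2366.

0.2366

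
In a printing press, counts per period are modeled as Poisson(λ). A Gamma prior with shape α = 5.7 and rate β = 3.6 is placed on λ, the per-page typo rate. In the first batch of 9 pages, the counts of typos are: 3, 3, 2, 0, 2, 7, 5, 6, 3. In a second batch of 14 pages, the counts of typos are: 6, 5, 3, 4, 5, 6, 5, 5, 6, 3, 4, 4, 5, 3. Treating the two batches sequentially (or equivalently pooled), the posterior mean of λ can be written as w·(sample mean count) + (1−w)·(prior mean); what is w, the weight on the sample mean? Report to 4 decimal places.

0.8647

With a Gamma(shape α, rate β) prior, the Poisson likelihood is conjugate: the posterior is Gamma(α + ΣXᵢ, β + n).
Total number of pages: n = 9 + 14 = 23.
Posterior mean = (α₀+S)/(β₀+n) = [n/(β₀+n)]·(S/n) + [β₀/(β₀+n)]·(α₀/β₀), so only n and β₀ enter the weight.
Weight on data w = n/(β₀+n) = 23/(3.6+23) = 23/26.6 = 0.8647.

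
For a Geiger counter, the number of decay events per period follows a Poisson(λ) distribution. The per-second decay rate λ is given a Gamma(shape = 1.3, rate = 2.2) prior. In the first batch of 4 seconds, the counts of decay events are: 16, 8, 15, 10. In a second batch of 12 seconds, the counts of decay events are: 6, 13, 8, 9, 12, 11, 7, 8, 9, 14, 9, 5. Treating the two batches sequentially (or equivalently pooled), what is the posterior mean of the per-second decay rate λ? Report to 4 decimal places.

With a Gamma(shape α, rate β) prior, the Poisson likelihood is conjugate: the posterior is Gamma(α + ΣXᵢ, β + n).
Batch 1: sum of counts S = 49 over n = 4 seconds.
After batch 1: Gamma(α+S, β+n) = Gamma(1.3+49, 2.2+4) = Gamma(50.3, 6.2).
Batch 2: sum of counts S = 111 over n = 12 seconds.
After batch 2: Gamma(α+S, β+n) = Gamma(50.3+111, 6.2+12) = Gamma(161.3, 18.2).
Posterior mean = α/β = 161.3/18.2 = 8.8626.

8.8626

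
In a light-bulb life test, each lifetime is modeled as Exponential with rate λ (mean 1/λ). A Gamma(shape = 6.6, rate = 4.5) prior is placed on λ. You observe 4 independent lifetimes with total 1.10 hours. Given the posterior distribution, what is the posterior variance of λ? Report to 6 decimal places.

0.338010

With a Gamma(shape α, rate β) prior on the exponential rate λ, the posterior after n observations with total T = Σxᵢ is Gamma(α+n, β+T).
Posterior: Gamma(6.6+4, 4.5+1.10) = Gamma(10.6, 5.60).
Var = α/β² = 0.338010.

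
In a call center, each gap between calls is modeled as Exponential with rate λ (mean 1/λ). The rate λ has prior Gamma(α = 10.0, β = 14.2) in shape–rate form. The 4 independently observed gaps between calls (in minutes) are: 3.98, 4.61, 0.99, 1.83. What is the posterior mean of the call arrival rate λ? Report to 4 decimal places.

0.5467

With a Gamma(shape α, rate β) prior on the exponential rate λ, the posterior after n observations with total T = Σxᵢ is Gamma(α+n, β+T).
Sum of observations T = 11.41 minutes; n = 4.
Posterior: Gamma(10.0+4, 14.2+11.41) = Gamma(14.0, 25.61).
Posterior mean of λ = α/β = 14.0/25.61 = 0.5467.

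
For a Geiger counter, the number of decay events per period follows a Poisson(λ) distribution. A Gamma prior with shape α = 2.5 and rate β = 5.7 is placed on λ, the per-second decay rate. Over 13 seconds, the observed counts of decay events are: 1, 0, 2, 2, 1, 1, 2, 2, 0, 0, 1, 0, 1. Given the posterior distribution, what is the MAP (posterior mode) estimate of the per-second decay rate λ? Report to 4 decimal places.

With a Gamma(shape α, rate β) prior, the Poisson likelihood is conjugate: the posterior is Gamma(α + ΣXᵢ, β + n).
Sum of counts S = 13 over n = 13 seconds.
Posterior: Gamma(α+S, β+n) = Gamma(2.5+13, 5.7+13) = Gamma(15.5, 18.7).
Mode of Gamma(α,β) for α≥1 is (α−1)/β = 14.5/18.7 = 0.7754.

0.7754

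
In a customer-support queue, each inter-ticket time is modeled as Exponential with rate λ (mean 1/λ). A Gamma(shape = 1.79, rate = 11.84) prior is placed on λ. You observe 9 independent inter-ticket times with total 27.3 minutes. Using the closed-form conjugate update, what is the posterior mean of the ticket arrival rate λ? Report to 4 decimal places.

With a Gamma(shape α, rate β) prior on the exponential rate λ, the posterior after n observations with total T = Σxᵢ is Gamma(α+n, β+T).
Posterior: Gamma(1.79+9, 11.84+27.3) = Gamma(10.79, 39.14).
Posterior mean of λ = α/β = 10.79/39.14 = 0.2757.

0.2757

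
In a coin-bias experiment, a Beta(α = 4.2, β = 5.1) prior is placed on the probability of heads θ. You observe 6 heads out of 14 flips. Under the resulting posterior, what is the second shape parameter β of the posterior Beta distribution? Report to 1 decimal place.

13.1

The Beta prior is conjugate to a Binomial/Bernoulli likelihood; the update adds successes to α and failures to β.
Posterior: Beta(α+k, β+n−k) = Beta(4.2+6, 5.1+8) = Beta(10.2, 13.1).
Posterior β = 13.1.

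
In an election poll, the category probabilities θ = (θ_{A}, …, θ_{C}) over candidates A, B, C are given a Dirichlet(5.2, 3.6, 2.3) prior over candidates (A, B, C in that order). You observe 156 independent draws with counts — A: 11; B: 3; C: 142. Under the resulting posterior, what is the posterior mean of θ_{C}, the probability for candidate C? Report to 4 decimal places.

The Dirichlet prior is conjugate to the Multinomial likelihood: each posterior αⱼ = prior αⱼ + observed count nⱼ.
Posterior concentration: (16.2, 6.6, 144.3), total = 167.1.
E[θ_{C}|data] = α_{C}/Σα = 144.3/167.1 = 0.8636.

0.8636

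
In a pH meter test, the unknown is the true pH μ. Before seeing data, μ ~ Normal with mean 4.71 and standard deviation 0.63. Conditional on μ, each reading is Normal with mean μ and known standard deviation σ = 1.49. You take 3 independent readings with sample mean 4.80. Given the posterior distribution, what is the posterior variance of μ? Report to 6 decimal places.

0.258343

For Normal data with known variance σ², a Normal(μ₀, σ₀²) prior on μ is conjugate. Posterior precision = 1/σ₀² + n/σ²; posterior mean is the precision-weighted average of μ₀ and x̄.
σ₀² = 0.63² = 0.3969, σ² = 1.49² = 2.2201; σ² + n·σ₀² = 2.2201 + 3·0.3969 = 3.4108.
Posterior precision = 1/σ₀² + n/σ² = 1/0.3969 + 3/2.2201 = (σ² + n·σ₀²)/(σ₀²σ²) = 3.4108/(0.3969·2.2201); posterior variance σₙ² = σ₀²σ²/(σ² + n·σ₀²) = 0.3969·2.2201/3.4108 = 0.258343.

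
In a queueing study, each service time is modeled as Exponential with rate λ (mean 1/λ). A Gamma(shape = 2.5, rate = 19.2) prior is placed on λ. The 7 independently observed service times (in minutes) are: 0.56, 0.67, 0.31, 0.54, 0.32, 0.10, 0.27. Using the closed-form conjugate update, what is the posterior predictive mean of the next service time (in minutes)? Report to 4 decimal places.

2.5847

With a Gamma(shape α, rate β) prior on the exponential rate λ, the posterior after n observations with total T = Σxᵢ is Gamma(α+n, β+T).
Sum of observations T = 2.77 minutes; n = 7.
Posterior: Gamma(2.5+7, 19.2+2.77) = Gamma(9.5, 21.97).
The predictive distribution for the next observation is Lomax; its mean is β/(α−1) = 21.97/8.5 = 2.5847.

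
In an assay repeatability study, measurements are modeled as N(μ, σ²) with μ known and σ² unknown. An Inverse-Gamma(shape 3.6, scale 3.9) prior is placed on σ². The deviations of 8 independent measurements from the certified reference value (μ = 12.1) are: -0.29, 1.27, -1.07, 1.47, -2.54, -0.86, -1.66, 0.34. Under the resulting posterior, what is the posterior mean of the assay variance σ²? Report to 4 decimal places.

1.7322

With known mean μ and an Inverse-Gamma(α, β) prior on σ², the Normal likelihood is conjugate: posterior is Inv-Gamma(α + n/2, β + Σ(xᵢ−μ)²/2).
Σ(xᵢ−μ)² = (-0.29)² + (1.27)² + (-1.07)² + (1.47)² + (-2.54)² + (-0.86)² + (-1.66)² + (0.34)² = 15.0652.
Posterior: Inv-Gamma(3.6 + 8/2, 3.9 + 15.0652/2) = Inv-Gamma(7.60, 11.43260).
E[σ²|data] = β/(α−1) = 11.43260/6.60 = 1.7322.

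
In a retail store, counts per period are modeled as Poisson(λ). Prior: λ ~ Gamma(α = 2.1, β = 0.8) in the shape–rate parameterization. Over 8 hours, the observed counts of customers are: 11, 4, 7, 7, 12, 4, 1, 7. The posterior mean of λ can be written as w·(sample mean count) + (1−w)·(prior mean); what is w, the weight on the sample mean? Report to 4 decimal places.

With a Gamma(shape α, rate β) prior, the Poisson likelihood is conjugate: the posterior is Gamma(α + ΣXᵢ, β + n).
Posterior mean = (α₀+S)/(β₀+n) = [n/(β₀+n)]·(S/n) + [β₀/(β₀+n)]·(α₀/β₀), so only n and β₀ enter the weight.
Weight on data w = n/(β₀+n) = 8/(0.8+8) = 8/8.8 = 0.9091.

0.9091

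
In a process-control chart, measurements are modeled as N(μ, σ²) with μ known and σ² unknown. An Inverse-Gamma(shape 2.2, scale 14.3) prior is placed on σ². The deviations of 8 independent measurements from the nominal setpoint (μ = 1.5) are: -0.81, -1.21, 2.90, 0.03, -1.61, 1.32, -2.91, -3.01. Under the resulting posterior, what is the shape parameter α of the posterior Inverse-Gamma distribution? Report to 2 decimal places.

With known mean μ and an Inverse-Gamma(α, β) prior on σ², the Normal likelihood is conjugate: posterior is Inv-Gamma(α + n/2, β + Σ(xᵢ−μ)²/2).
Σ(xᵢ−μ)² = (-0.81)² + (-1.21)² + (2.90)² + (0.03)² + (-1.61)² + (1.32)² + (-2.91)² + (-3.01)² = 32.3938.
Posterior: Inv-Gamma(2.2 + 8/2, 14.3 + 32.3938/2) = Inv-Gamma(6.20, 30.49690).
Posterior α = 6.20.

6.20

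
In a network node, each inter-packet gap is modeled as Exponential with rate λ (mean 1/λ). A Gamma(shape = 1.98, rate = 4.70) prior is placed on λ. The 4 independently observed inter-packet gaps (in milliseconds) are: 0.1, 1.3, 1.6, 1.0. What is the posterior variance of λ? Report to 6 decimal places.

With a Gamma(shape α, rate β) prior on the exponential rate λ, the posterior after n observations with total T = Σxᵢ is Gamma(α+n, β+T).
Sum of observations T = 4.0 milliseconds; n = 4.
Posterior: Gamma(1.98+4, 4.70+4.0) = Gamma(5.98, 8.70).
Var = α/β² = 0.079006.

0.079006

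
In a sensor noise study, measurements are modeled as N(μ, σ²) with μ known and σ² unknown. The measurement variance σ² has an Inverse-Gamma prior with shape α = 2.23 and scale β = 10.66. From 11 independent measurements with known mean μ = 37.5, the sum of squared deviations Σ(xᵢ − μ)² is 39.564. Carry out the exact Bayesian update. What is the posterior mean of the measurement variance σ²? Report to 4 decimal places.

With known mean μ and an Inverse-Gamma(α, β) prior on σ², the Normal likelihood is conjugate: posterior is Inv-Gamma(α + n/2, β + Σ(xᵢ−μ)²/2).
Posterior: Inv-Gamma(2.23 + 11/2, 10.66 + 39.564/2) = Inv-Gamma(7.73, 30.4420).
E[σ²|data] = β/(α−1) = 30.4420/6.73 = 4.5233.

4.5233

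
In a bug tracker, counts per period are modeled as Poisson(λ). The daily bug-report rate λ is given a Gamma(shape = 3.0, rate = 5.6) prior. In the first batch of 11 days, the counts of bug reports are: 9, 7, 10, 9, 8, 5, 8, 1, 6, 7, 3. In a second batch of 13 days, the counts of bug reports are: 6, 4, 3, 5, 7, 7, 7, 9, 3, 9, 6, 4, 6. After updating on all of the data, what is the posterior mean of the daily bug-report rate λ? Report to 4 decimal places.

With a Gamma(shape α, rate β) prior, the Poisson likelihood is conjugate: the posterior is Gamma(α + ΣXᵢ, β + n).
Batch 1: sum of counts S = 73 over n = 11 days.
After batch 1: Gamma(α+S, β+n) = Gamma(3.0+73, 5.6+11) = Gamma(76.0, 16.6).
Batch 2: sum of counts S = 76 over n = 13 days.
After batch 2: Gamma(α+S, β+n) = Gamma(76.0+76, 16.6+13) = Gamma(152.0, 29.6).
Posterior mean = α/β = 152.0/29.6 = 5.1351.

5.1351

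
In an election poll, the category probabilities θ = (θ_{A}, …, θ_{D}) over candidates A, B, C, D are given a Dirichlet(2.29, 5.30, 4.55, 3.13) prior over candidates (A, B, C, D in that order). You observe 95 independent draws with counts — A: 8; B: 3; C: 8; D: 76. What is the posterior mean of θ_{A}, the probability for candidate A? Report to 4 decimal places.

The Dirichlet prior is conjugate to the Multinomial likelihood: each posterior αⱼ = prior αⱼ + observed count nⱼ.
Posterior concentration: (10.29, 8.30, 12.55, 79.13), total = 110.27.
E[θ_{A}|data] = α_{A}/Σα = 10.29/110.27 = 0.0933.

0.0933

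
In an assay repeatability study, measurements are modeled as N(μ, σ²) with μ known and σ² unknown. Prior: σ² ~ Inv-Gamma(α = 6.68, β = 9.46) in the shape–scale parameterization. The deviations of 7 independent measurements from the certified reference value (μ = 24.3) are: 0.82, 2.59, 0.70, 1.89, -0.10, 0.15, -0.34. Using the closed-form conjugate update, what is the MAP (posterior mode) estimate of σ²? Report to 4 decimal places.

1.3645

With known mean μ and an Inverse-Gamma(α, β) prior on σ², the Normal likelihood is conjugate: posterior is Inv-Gamma(α + n/2, β + Σ(xᵢ−μ)²/2).
Σ(xᵢ−μ)² = (0.82)² + (2.59)² + (0.70)² + (1.89)² + (-0.10)² + (0.15)² + (-0.34)² = 11.5907.
Posterior: Inv-Gamma(6.68 + 7/2, 9.46 + 11.5907/2) = Inv-Gamma(10.18, 15.25535).
Mode = β/(α+1) = 15.25535/11.18 = 1.3645.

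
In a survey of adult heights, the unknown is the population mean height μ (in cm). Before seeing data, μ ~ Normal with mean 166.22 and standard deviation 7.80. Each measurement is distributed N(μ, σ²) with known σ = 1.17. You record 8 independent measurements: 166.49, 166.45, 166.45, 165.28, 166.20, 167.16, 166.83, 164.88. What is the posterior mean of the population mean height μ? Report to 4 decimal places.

166.2175

For Normal data with known variance σ², a Normal(μ₀, σ₀²) prior on μ is conjugate. Posterior precision = 1/σ₀² + n/σ²; posterior mean is the precision-weighted average of μ₀ and x̄.
Σxᵢ = 166.49 + 166.45 + 166.45 + 165.28 + 166.20 + 167.16 + 166.83 + 164.88 = 1329.74, so n·x̄ = 1329.74.
σ₀² = 7.80² = 60.84, σ² = 1.17² = 1.3689; σ² + n·σ₀² = 1.3689 + 8·60.84 = 488.0889.
Posterior mean = (μ₀/σ₀² + n·x̄/σ²)/(1/σ₀² + n/σ²) = (σ²·μ₀ + σ₀²·n·x̄)/(σ² + n·σ₀²) = (1.3689·166.22 + 60.84·1329.74)/488.0889 = 81128.920158/488.0889 = 166.2175.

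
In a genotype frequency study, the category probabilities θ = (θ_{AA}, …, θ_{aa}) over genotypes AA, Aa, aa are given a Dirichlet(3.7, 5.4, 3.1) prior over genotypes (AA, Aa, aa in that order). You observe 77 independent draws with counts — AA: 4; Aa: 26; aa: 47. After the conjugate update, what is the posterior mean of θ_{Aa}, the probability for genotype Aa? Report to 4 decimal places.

0.3520

The Dirichlet prior is conjugate to the Multinomial likelihood: each posterior αⱼ = prior αⱼ + observed count nⱼ.
Posterior concentration: (7.7, 31.4, 50.1), total = 89.2.
E[θ_{Aa}|data] = α_{Aa}/Σα = 31.4/89.2 = 0.3520.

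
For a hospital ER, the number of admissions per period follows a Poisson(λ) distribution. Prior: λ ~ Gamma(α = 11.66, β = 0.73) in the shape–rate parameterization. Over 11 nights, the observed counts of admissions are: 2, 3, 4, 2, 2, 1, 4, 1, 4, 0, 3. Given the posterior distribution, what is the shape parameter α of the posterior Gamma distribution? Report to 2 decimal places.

37.66

With a Gamma(shape α, rate β) prior, the Poisson likelihood is conjugate: the posterior is Gamma(α + ΣXᵢ, β + n).
Sum of counts S = 26 over n = 11 nights.
Posterior: Gamma(α+S, β+n) = Gamma(11.66+26, 0.73+11) = Gamma(37.66, 11.73).
Posterior α = 37.66.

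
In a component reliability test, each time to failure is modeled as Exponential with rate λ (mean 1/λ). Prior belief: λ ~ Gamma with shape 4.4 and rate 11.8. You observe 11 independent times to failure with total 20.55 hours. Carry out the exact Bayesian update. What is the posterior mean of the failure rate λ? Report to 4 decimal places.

0.4760

With a Gamma(shape α, rate β) prior on the exponential rate λ, the posterior after n observations with total T = Σxᵢ is Gamma(α+n, β+T).
Posterior: Gamma(4.4+11, 11.8+20.55) = Gamma(15.4, 32.35).
Posterior mean of λ = α/β = 15.4/32.35 = 0.4760.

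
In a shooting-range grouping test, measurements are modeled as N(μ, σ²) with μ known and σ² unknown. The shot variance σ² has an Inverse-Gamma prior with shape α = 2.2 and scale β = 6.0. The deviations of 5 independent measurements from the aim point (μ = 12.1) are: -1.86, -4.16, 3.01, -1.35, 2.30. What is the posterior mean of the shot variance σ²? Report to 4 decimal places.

6.6132

With known mean μ and an Inverse-Gamma(α, β) prior on σ², the Normal likelihood is conjugate: posterior is Inv-Gamma(α + n/2, β + Σ(xᵢ−μ)²/2).
Σ(xᵢ−μ)² = (-1.86)² + (-4.16)² + (3.01)² + (-1.35)² + (2.30)² = 36.9378.
Posterior: Inv-Gamma(2.2 + 5/2, 6.0 + 36.9378/2) = Inv-Gamma(4.70, 24.46890).
E[σ²|data] = β/(α−1) = 24.46890/3.70 = 6.6132.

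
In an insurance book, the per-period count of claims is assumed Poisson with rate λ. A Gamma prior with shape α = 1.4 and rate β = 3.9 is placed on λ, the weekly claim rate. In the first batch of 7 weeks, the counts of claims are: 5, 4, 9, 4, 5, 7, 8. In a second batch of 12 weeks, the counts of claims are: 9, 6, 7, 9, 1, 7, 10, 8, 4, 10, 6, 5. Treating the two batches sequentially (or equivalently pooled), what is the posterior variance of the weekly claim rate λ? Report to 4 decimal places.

With a Gamma(shape α, rate β) prior, the Poisson likelihood is conjugate: the posterior is Gamma(α + ΣXᵢ, β + n).
Batch 1: sum of counts S = 42 over n = 7 weeks.
After batch 1: Gamma(α+S, β+n) = Gamma(1.4+42, 3.9+7) = Gamma(43.4, 10.9).
Batch 2: sum of counts S = 82 over n = 12 weeks.
After batch 2: Gamma(α+S, β+n) = Gamma(43.4+82, 10.9+12) = Gamma(125.4, 22.9).
Var = α/β² = 125.4/22.9² = 0.2391.

0.2391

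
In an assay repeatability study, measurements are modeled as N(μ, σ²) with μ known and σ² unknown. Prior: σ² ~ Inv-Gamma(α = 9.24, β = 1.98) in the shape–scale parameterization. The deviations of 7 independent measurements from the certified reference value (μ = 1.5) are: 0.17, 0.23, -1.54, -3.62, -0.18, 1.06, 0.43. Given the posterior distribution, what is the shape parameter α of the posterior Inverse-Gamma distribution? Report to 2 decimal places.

12.74

With known mean μ and an Inverse-Gamma(α, β) prior on σ², the Normal likelihood is conjugate: posterior is Inv-Gamma(α + n/2, β + Σ(xᵢ−μ)²/2).
Σ(xᵢ−μ)² = (0.17)² + (0.23)² + (-1.54)² + (-3.62)² + (-0.18)² + (1.06)² + (0.43)² = 16.8987.
Posterior: Inv-Gamma(9.24 + 7/2, 1.98 + 16.8987/2) = Inv-Gamma(12.74, 10.42935).
Posterior α = 12.74.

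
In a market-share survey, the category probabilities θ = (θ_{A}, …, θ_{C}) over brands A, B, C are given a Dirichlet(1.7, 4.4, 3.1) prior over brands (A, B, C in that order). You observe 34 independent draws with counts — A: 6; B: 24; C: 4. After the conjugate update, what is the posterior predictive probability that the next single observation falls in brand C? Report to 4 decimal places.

The Dirichlet prior is conjugate to the Multinomial likelihood: each posterior αⱼ = prior αⱼ + observed count nⱼ.
Posterior concentration: (7.7, 28.4, 7.1), total = 43.2.
P(next = C | data) = α_{C}/Σα = 0.1644.

0.1644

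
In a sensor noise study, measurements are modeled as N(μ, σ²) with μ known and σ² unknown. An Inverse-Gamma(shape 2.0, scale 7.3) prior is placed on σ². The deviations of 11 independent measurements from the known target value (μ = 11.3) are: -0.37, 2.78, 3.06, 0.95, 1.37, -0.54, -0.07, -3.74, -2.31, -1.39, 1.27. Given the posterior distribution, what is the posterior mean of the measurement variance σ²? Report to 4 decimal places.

4.4441

With known mean μ and an Inverse-Gamma(α, β) prior on σ², the Normal likelihood is conjugate: posterior is Inv-Gamma(α + n/2, β + Σ(xᵢ−μ)²/2).
Σ(xᵢ−μ)² = (-0.37)² + (2.78)² + (3.06)² + (0.95)² + (1.37)² + (-0.54)² + (-0.07)² + (-3.74)² + (-2.31)² + (-1.39)² + (1.27)² = 43.1735.
Posterior: Inv-Gamma(2.0 + 11/2, 7.3 + 43.1735/2) = Inv-Gamma(7.50, 28.88675).
E[σ²|data] = β/(α−1) = 28.88675/6.50 = 4.4441.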